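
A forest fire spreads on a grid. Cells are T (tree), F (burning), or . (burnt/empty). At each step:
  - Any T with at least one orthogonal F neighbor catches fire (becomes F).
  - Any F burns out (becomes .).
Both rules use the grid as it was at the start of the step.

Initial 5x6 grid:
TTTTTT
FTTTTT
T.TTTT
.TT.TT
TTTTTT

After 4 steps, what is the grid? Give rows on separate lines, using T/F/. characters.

Step 1: 3 trees catch fire, 1 burn out
  FTTTTT
  .FTTTT
  F.TTTT
  .TT.TT
  TTTTTT
Step 2: 2 trees catch fire, 3 burn out
  .FTTTT
  ..FTTT
  ..TTTT
  .TT.TT
  TTTTTT
Step 3: 3 trees catch fire, 2 burn out
  ..FTTT
  ...FTT
  ..FTTT
  .TT.TT
  TTTTTT
Step 4: 4 trees catch fire, 3 burn out
  ...FTT
  ....FT
  ...FTT
  .TF.TT
  TTTTTT

...FTT
....FT
...FTT
.TF.TT
TTTTTT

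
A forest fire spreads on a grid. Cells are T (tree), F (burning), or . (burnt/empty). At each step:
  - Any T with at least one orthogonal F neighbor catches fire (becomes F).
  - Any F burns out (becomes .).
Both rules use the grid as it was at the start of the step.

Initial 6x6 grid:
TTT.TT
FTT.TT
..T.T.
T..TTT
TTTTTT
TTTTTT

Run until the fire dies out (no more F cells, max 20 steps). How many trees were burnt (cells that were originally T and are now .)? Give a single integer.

Step 1: +2 fires, +1 burnt (F count now 2)
Step 2: +2 fires, +2 burnt (F count now 2)
Step 3: +2 fires, +2 burnt (F count now 2)
Step 4: +0 fires, +2 burnt (F count now 0)
Fire out after step 4
Initially T: 27, now '.': 15
Total burnt (originally-T cells now '.'): 6

Answer: 6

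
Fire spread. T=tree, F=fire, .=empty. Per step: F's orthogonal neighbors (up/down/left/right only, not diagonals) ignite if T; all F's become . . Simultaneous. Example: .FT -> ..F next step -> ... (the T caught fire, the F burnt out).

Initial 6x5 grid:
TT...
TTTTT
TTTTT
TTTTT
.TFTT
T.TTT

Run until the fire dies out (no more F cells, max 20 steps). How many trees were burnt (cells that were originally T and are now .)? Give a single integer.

Answer: 23

Derivation:
Step 1: +4 fires, +1 burnt (F count now 4)
Step 2: +5 fires, +4 burnt (F count now 5)
Step 3: +6 fires, +5 burnt (F count now 6)
Step 4: +4 fires, +6 burnt (F count now 4)
Step 5: +3 fires, +4 burnt (F count now 3)
Step 6: +1 fires, +3 burnt (F count now 1)
Step 7: +0 fires, +1 burnt (F count now 0)
Fire out after step 7
Initially T: 24, now '.': 29
Total burnt (originally-T cells now '.'): 23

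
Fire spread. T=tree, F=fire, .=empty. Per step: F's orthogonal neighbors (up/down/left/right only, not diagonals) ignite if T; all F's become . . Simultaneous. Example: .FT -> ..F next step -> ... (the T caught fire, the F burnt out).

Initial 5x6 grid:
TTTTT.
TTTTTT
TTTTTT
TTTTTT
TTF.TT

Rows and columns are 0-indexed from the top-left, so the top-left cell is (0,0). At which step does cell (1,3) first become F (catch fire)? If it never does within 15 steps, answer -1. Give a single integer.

Step 1: cell (1,3)='T' (+2 fires, +1 burnt)
Step 2: cell (1,3)='T' (+4 fires, +2 burnt)
Step 3: cell (1,3)='T' (+5 fires, +4 burnt)
Step 4: cell (1,3)='F' (+7 fires, +5 burnt)
  -> target ignites at step 4
Step 5: cell (1,3)='.' (+6 fires, +7 burnt)
Step 6: cell (1,3)='.' (+3 fires, +6 burnt)
Step 7: cell (1,3)='.' (+0 fires, +3 burnt)
  fire out at step 7

4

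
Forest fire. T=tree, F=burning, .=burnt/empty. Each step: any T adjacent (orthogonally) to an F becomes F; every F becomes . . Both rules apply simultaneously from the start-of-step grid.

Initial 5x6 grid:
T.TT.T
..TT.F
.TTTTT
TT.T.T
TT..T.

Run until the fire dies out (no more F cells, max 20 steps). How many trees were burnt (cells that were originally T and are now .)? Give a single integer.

Answer: 16

Derivation:
Step 1: +2 fires, +1 burnt (F count now 2)
Step 2: +2 fires, +2 burnt (F count now 2)
Step 3: +1 fires, +2 burnt (F count now 1)
Step 4: +3 fires, +1 burnt (F count now 3)
Step 5: +3 fires, +3 burnt (F count now 3)
Step 6: +2 fires, +3 burnt (F count now 2)
Step 7: +2 fires, +2 burnt (F count now 2)
Step 8: +1 fires, +2 burnt (F count now 1)
Step 9: +0 fires, +1 burnt (F count now 0)
Fire out after step 9
Initially T: 18, now '.': 28
Total burnt (originally-T cells now '.'): 16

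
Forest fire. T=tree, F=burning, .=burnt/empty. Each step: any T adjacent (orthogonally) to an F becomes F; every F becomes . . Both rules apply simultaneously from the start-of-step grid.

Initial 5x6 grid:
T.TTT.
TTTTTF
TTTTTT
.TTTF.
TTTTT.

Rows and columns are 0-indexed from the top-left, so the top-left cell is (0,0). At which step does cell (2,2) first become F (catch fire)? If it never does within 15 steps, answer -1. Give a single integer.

Step 1: cell (2,2)='T' (+5 fires, +2 burnt)
Step 2: cell (2,2)='T' (+5 fires, +5 burnt)
Step 3: cell (2,2)='F' (+5 fires, +5 burnt)
  -> target ignites at step 3
Step 4: cell (2,2)='.' (+4 fires, +5 burnt)
Step 5: cell (2,2)='.' (+3 fires, +4 burnt)
Step 6: cell (2,2)='.' (+1 fires, +3 burnt)
Step 7: cell (2,2)='.' (+0 fires, +1 burnt)
  fire out at step 7

3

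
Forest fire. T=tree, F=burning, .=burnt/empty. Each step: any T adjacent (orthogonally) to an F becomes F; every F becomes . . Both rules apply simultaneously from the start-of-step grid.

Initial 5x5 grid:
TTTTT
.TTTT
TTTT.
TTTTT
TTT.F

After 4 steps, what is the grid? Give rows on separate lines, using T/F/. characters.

Step 1: 1 trees catch fire, 1 burn out
  TTTTT
  .TTTT
  TTTT.
  TTTTF
  TTT..
Step 2: 1 trees catch fire, 1 burn out
  TTTTT
  .TTTT
  TTTT.
  TTTF.
  TTT..
Step 3: 2 trees catch fire, 1 burn out
  TTTTT
  .TTTT
  TTTF.
  TTF..
  TTT..
Step 4: 4 trees catch fire, 2 burn out
  TTTTT
  .TTFT
  TTF..
  TF...
  TTF..

TTTTT
.TTFT
TTF..
TF...
TTF..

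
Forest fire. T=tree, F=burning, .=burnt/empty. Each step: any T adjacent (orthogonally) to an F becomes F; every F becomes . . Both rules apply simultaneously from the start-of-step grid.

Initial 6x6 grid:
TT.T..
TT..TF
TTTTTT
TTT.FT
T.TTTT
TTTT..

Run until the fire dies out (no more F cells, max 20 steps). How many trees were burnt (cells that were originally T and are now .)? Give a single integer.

Step 1: +5 fires, +2 burnt (F count now 5)
Step 2: +3 fires, +5 burnt (F count now 3)
Step 3: +3 fires, +3 burnt (F count now 3)
Step 4: +3 fires, +3 burnt (F count now 3)
Step 5: +4 fires, +3 burnt (F count now 4)
Step 6: +4 fires, +4 burnt (F count now 4)
Step 7: +2 fires, +4 burnt (F count now 2)
Step 8: +0 fires, +2 burnt (F count now 0)
Fire out after step 8
Initially T: 25, now '.': 35
Total burnt (originally-T cells now '.'): 24

Answer: 24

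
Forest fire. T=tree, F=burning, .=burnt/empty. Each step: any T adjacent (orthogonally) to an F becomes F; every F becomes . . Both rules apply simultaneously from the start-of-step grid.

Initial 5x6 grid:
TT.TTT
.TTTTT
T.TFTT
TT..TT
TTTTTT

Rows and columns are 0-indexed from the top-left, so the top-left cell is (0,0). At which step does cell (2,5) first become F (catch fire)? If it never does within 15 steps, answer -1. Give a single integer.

Step 1: cell (2,5)='T' (+3 fires, +1 burnt)
Step 2: cell (2,5)='F' (+5 fires, +3 burnt)
  -> target ignites at step 2
Step 3: cell (2,5)='.' (+5 fires, +5 burnt)
Step 4: cell (2,5)='.' (+4 fires, +5 burnt)
Step 5: cell (2,5)='.' (+2 fires, +4 burnt)
Step 6: cell (2,5)='.' (+1 fires, +2 burnt)
Step 7: cell (2,5)='.' (+2 fires, +1 burnt)
Step 8: cell (2,5)='.' (+1 fires, +2 burnt)
Step 9: cell (2,5)='.' (+1 fires, +1 burnt)
Step 10: cell (2,5)='.' (+0 fires, +1 burnt)
  fire out at step 10

2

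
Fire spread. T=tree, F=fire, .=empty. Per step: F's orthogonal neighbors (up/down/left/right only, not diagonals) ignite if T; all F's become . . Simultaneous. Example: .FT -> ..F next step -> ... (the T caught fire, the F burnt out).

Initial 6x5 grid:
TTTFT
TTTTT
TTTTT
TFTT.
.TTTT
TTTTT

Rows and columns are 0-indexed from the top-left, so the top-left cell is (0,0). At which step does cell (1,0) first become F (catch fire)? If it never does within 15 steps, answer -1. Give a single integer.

Step 1: cell (1,0)='T' (+7 fires, +2 burnt)
Step 2: cell (1,0)='T' (+10 fires, +7 burnt)
Step 3: cell (1,0)='F' (+6 fires, +10 burnt)
  -> target ignites at step 3
Step 4: cell (1,0)='.' (+2 fires, +6 burnt)
Step 5: cell (1,0)='.' (+1 fires, +2 burnt)
Step 6: cell (1,0)='.' (+0 fires, +1 burnt)
  fire out at step 6

3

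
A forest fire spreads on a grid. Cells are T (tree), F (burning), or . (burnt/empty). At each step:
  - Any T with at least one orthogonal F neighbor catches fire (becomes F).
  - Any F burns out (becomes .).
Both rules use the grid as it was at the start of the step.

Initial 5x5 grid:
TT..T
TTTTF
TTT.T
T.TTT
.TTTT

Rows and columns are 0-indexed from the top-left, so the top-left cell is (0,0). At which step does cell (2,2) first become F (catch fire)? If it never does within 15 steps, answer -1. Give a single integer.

Step 1: cell (2,2)='T' (+3 fires, +1 burnt)
Step 2: cell (2,2)='T' (+2 fires, +3 burnt)
Step 3: cell (2,2)='F' (+4 fires, +2 burnt)
  -> target ignites at step 3
Step 4: cell (2,2)='.' (+5 fires, +4 burnt)
Step 5: cell (2,2)='.' (+3 fires, +5 burnt)
Step 6: cell (2,2)='.' (+2 fires, +3 burnt)
Step 7: cell (2,2)='.' (+0 fires, +2 burnt)
  fire out at step 7

3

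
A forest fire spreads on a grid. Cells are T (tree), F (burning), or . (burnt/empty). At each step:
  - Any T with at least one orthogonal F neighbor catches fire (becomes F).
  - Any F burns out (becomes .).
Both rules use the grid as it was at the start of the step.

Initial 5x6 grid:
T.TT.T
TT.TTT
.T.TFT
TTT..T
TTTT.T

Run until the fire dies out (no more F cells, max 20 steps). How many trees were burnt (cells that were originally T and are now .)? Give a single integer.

Answer: 10

Derivation:
Step 1: +3 fires, +1 burnt (F count now 3)
Step 2: +3 fires, +3 burnt (F count now 3)
Step 3: +3 fires, +3 burnt (F count now 3)
Step 4: +1 fires, +3 burnt (F count now 1)
Step 5: +0 fires, +1 burnt (F count now 0)
Fire out after step 5
Initially T: 21, now '.': 19
Total burnt (originally-T cells now '.'): 10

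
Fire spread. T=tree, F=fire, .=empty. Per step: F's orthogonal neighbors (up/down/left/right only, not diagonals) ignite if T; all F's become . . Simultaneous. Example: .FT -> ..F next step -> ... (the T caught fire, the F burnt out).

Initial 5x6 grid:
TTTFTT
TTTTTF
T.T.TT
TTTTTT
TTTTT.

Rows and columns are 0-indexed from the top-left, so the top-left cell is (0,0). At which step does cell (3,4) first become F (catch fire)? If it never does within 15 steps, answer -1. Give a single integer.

Step 1: cell (3,4)='T' (+6 fires, +2 burnt)
Step 2: cell (3,4)='T' (+4 fires, +6 burnt)
Step 3: cell (3,4)='F' (+4 fires, +4 burnt)
  -> target ignites at step 3
Step 4: cell (3,4)='.' (+4 fires, +4 burnt)
Step 5: cell (3,4)='.' (+4 fires, +4 burnt)
Step 6: cell (3,4)='.' (+2 fires, +4 burnt)
Step 7: cell (3,4)='.' (+1 fires, +2 burnt)
Step 8: cell (3,4)='.' (+0 fires, +1 burnt)
  fire out at step 8

3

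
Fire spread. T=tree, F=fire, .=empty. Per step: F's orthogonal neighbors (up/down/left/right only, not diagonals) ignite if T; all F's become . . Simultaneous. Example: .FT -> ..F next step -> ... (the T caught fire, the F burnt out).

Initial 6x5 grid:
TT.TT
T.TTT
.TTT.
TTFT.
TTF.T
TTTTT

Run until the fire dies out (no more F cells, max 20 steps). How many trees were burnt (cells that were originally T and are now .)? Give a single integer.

Step 1: +5 fires, +2 burnt (F count now 5)
Step 2: +7 fires, +5 burnt (F count now 7)
Step 3: +3 fires, +7 burnt (F count now 3)
Step 4: +3 fires, +3 burnt (F count now 3)
Step 5: +1 fires, +3 burnt (F count now 1)
Step 6: +0 fires, +1 burnt (F count now 0)
Fire out after step 6
Initially T: 22, now '.': 27
Total burnt (originally-T cells now '.'): 19

Answer: 19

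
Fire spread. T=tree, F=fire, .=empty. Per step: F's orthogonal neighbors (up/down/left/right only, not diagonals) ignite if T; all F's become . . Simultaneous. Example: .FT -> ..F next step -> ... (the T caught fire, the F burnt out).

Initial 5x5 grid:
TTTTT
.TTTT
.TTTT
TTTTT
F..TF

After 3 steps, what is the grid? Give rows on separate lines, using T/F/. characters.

Step 1: 3 trees catch fire, 2 burn out
  TTTTT
  .TTTT
  .TTTT
  FTTTF
  ...F.
Step 2: 3 trees catch fire, 3 burn out
  TTTTT
  .TTTT
  .TTTF
  .FTF.
  .....
Step 3: 4 trees catch fire, 3 burn out
  TTTTT
  .TTTF
  .FTF.
  ..F..
  .....

TTTTT
.TTTF
.FTF.
..F..
.....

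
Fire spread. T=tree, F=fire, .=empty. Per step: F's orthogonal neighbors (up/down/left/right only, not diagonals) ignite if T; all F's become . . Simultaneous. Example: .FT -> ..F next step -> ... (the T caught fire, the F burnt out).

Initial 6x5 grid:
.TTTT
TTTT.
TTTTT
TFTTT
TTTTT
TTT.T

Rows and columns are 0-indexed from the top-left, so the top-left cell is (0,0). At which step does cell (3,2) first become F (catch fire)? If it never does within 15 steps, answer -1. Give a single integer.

Step 1: cell (3,2)='F' (+4 fires, +1 burnt)
  -> target ignites at step 1
Step 2: cell (3,2)='.' (+7 fires, +4 burnt)
Step 3: cell (3,2)='.' (+8 fires, +7 burnt)
Step 4: cell (3,2)='.' (+4 fires, +8 burnt)
Step 5: cell (3,2)='.' (+2 fires, +4 burnt)
Step 6: cell (3,2)='.' (+1 fires, +2 burnt)
Step 7: cell (3,2)='.' (+0 fires, +1 burnt)
  fire out at step 7

1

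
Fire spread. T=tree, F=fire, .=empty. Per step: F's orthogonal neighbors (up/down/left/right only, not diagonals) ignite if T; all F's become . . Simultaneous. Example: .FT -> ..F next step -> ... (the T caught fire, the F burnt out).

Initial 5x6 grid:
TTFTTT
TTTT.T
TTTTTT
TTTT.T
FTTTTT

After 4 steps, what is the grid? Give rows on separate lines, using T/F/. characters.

Step 1: 5 trees catch fire, 2 burn out
  TF.FTT
  TTFT.T
  TTTTTT
  FTTT.T
  .FTTTT
Step 2: 8 trees catch fire, 5 burn out
  F...FT
  TF.F.T
  FTFTTT
  .FTT.T
  ..FTTT
Step 3: 6 trees catch fire, 8 burn out
  .....F
  F....T
  .F.FTT
  ..FT.T
  ...FTT
Step 4: 4 trees catch fire, 6 burn out
  ......
  .....F
  ....FT
  ...F.T
  ....FT

......
.....F
....FT
...F.T
....FT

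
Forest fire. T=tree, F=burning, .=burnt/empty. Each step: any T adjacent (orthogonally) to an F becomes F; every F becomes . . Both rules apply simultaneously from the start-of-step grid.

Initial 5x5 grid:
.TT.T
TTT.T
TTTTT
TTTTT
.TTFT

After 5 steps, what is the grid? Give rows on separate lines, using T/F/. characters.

Step 1: 3 trees catch fire, 1 burn out
  .TT.T
  TTT.T
  TTTTT
  TTTFT
  .TF.F
Step 2: 4 trees catch fire, 3 burn out
  .TT.T
  TTT.T
  TTTFT
  TTF.F
  .F...
Step 3: 3 trees catch fire, 4 burn out
  .TT.T
  TTT.T
  TTF.F
  TF...
  .....
Step 4: 4 trees catch fire, 3 burn out
  .TT.T
  TTF.F
  TF...
  F....
  .....
Step 5: 4 trees catch fire, 4 burn out
  .TF.F
  TF...
  F....
  .....
  .....

.TF.F
TF...
F....
.....
.....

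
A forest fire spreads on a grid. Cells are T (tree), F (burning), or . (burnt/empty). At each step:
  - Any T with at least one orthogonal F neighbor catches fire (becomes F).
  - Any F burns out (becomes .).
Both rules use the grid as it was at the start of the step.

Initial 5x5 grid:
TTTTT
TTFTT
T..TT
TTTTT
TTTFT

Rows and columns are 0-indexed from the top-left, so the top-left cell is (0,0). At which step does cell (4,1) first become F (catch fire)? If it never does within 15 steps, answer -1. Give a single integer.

Step 1: cell (4,1)='T' (+6 fires, +2 burnt)
Step 2: cell (4,1)='F' (+8 fires, +6 burnt)
  -> target ignites at step 2
Step 3: cell (4,1)='.' (+6 fires, +8 burnt)
Step 4: cell (4,1)='.' (+1 fires, +6 burnt)
Step 5: cell (4,1)='.' (+0 fires, +1 burnt)
  fire out at step 5

2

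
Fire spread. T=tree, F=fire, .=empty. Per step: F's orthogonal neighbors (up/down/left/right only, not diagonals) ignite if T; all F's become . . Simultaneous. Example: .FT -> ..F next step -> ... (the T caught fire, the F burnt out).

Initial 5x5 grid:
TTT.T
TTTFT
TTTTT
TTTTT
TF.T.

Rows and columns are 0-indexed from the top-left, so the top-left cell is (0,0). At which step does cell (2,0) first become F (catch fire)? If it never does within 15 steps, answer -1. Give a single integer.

Step 1: cell (2,0)='T' (+5 fires, +2 burnt)
Step 2: cell (2,0)='T' (+9 fires, +5 burnt)
Step 3: cell (2,0)='F' (+5 fires, +9 burnt)
  -> target ignites at step 3
Step 4: cell (2,0)='.' (+1 fires, +5 burnt)
Step 5: cell (2,0)='.' (+0 fires, +1 burnt)
  fire out at step 5

3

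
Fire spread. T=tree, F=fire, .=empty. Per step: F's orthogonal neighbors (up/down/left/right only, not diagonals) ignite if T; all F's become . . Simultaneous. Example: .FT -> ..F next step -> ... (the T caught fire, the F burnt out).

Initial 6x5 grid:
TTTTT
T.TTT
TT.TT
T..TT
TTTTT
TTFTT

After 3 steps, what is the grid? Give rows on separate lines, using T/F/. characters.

Step 1: 3 trees catch fire, 1 burn out
  TTTTT
  T.TTT
  TT.TT
  T..TT
  TTFTT
  TF.FT
Step 2: 4 trees catch fire, 3 burn out
  TTTTT
  T.TTT
  TT.TT
  T..TT
  TF.FT
  F...F
Step 3: 3 trees catch fire, 4 burn out
  TTTTT
  T.TTT
  TT.TT
  T..FT
  F...F
  .....

TTTTT
T.TTT
TT.TT
T..FT
F...F
.....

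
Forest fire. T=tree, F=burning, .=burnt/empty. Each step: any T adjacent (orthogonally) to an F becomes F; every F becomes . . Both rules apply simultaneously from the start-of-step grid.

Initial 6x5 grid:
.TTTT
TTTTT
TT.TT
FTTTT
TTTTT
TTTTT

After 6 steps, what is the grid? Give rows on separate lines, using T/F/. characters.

Step 1: 3 trees catch fire, 1 burn out
  .TTTT
  TTTTT
  FT.TT
  .FTTT
  FTTTT
  TTTTT
Step 2: 5 trees catch fire, 3 burn out
  .TTTT
  FTTTT
  .F.TT
  ..FTT
  .FTTT
  FTTTT
Step 3: 4 trees catch fire, 5 burn out
  .TTTT
  .FTTT
  ...TT
  ...FT
  ..FTT
  .FTTT
Step 4: 6 trees catch fire, 4 burn out
  .FTTT
  ..FTT
  ...FT
  ....F
  ...FT
  ..FTT
Step 5: 5 trees catch fire, 6 burn out
  ..FTT
  ...FT
  ....F
  .....
  ....F
  ...FT
Step 6: 3 trees catch fire, 5 burn out
  ...FT
  ....F
  .....
  .....
  .....
  ....F

...FT
....F
.....
.....
.....
....F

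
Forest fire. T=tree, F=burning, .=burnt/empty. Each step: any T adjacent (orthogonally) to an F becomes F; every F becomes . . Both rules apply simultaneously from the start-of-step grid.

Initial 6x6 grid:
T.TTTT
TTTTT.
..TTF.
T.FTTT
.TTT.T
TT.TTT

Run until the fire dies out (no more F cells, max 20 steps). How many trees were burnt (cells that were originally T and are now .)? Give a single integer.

Step 1: +6 fires, +2 burnt (F count now 6)
Step 2: +6 fires, +6 burnt (F count now 6)
Step 3: +7 fires, +6 burnt (F count now 7)
Step 4: +4 fires, +7 burnt (F count now 4)
Step 5: +1 fires, +4 burnt (F count now 1)
Step 6: +0 fires, +1 burnt (F count now 0)
Fire out after step 6
Initially T: 25, now '.': 35
Total burnt (originally-T cells now '.'): 24

Answer: 24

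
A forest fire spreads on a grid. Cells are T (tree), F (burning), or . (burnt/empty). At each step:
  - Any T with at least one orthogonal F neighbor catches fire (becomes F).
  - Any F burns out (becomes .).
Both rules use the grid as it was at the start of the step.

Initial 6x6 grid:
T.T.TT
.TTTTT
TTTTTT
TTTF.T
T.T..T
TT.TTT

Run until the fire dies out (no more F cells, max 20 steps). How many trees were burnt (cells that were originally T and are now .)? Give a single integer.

Step 1: +2 fires, +1 burnt (F count now 2)
Step 2: +5 fires, +2 burnt (F count now 5)
Step 3: +5 fires, +5 burnt (F count now 5)
Step 4: +7 fires, +5 burnt (F count now 7)
Step 5: +3 fires, +7 burnt (F count now 3)
Step 6: +2 fires, +3 burnt (F count now 2)
Step 7: +1 fires, +2 burnt (F count now 1)
Step 8: +1 fires, +1 burnt (F count now 1)
Step 9: +0 fires, +1 burnt (F count now 0)
Fire out after step 9
Initially T: 27, now '.': 35
Total burnt (originally-T cells now '.'): 26

Answer: 26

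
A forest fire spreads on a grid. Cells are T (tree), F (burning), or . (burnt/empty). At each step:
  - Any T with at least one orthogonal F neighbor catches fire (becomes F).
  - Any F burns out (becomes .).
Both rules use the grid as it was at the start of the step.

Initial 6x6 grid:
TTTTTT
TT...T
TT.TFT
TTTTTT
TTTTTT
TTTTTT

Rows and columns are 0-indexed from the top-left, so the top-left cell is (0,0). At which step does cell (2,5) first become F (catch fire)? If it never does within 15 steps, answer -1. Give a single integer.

Step 1: cell (2,5)='F' (+3 fires, +1 burnt)
  -> target ignites at step 1
Step 2: cell (2,5)='.' (+4 fires, +3 burnt)
Step 3: cell (2,5)='.' (+5 fires, +4 burnt)
Step 4: cell (2,5)='.' (+5 fires, +5 burnt)
Step 5: cell (2,5)='.' (+5 fires, +5 burnt)
Step 6: cell (2,5)='.' (+5 fires, +5 burnt)
Step 7: cell (2,5)='.' (+3 fires, +5 burnt)
Step 8: cell (2,5)='.' (+1 fires, +3 burnt)
Step 9: cell (2,5)='.' (+0 fires, +1 burnt)
  fire out at step 9

1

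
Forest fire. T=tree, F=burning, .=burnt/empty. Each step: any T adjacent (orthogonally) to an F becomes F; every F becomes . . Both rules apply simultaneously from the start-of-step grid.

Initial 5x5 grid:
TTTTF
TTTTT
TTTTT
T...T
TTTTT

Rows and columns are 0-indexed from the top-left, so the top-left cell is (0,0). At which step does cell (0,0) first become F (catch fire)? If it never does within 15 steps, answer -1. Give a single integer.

Step 1: cell (0,0)='T' (+2 fires, +1 burnt)
Step 2: cell (0,0)='T' (+3 fires, +2 burnt)
Step 3: cell (0,0)='T' (+4 fires, +3 burnt)
Step 4: cell (0,0)='F' (+4 fires, +4 burnt)
  -> target ignites at step 4
Step 5: cell (0,0)='.' (+3 fires, +4 burnt)
Step 6: cell (0,0)='.' (+2 fires, +3 burnt)
Step 7: cell (0,0)='.' (+2 fires, +2 burnt)
Step 8: cell (0,0)='.' (+1 fires, +2 burnt)
Step 9: cell (0,0)='.' (+0 fires, +1 burnt)
  fire out at step 9

4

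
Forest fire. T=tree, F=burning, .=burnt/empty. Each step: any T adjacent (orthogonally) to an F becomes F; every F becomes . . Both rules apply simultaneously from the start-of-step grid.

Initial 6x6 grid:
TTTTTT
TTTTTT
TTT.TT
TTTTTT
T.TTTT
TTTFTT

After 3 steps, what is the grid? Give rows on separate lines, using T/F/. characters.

Step 1: 3 trees catch fire, 1 burn out
  TTTTTT
  TTTTTT
  TTT.TT
  TTTTTT
  T.TFTT
  TTF.FT
Step 2: 5 trees catch fire, 3 burn out
  TTTTTT
  TTTTTT
  TTT.TT
  TTTFTT
  T.F.FT
  TF...F
Step 3: 4 trees catch fire, 5 burn out
  TTTTTT
  TTTTTT
  TTT.TT
  TTF.FT
  T....F
  F.....

TTTTTT
TTTTTT
TTT.TT
TTF.FT
T....F
F.....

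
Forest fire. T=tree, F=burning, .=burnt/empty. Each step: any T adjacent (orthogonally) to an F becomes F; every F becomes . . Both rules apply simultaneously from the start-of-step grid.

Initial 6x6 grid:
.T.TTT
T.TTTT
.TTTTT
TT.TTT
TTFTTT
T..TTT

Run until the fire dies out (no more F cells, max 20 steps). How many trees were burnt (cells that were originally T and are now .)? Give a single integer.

Step 1: +2 fires, +1 burnt (F count now 2)
Step 2: +5 fires, +2 burnt (F count now 5)
Step 3: +7 fires, +5 burnt (F count now 7)
Step 4: +5 fires, +7 burnt (F count now 5)
Step 5: +4 fires, +5 burnt (F count now 4)
Step 6: +2 fires, +4 burnt (F count now 2)
Step 7: +1 fires, +2 burnt (F count now 1)
Step 8: +0 fires, +1 burnt (F count now 0)
Fire out after step 8
Initially T: 28, now '.': 34
Total burnt (originally-T cells now '.'): 26

Answer: 26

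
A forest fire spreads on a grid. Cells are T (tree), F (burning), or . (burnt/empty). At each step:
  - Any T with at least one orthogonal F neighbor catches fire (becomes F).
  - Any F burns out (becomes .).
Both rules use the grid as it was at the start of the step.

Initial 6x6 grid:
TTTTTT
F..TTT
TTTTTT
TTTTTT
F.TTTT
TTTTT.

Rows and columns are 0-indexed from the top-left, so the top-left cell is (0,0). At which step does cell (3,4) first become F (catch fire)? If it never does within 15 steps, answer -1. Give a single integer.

Step 1: cell (3,4)='T' (+4 fires, +2 burnt)
Step 2: cell (3,4)='T' (+4 fires, +4 burnt)
Step 3: cell (3,4)='T' (+4 fires, +4 burnt)
Step 4: cell (3,4)='T' (+5 fires, +4 burnt)
Step 5: cell (3,4)='F' (+6 fires, +5 burnt)
  -> target ignites at step 5
Step 6: cell (3,4)='.' (+5 fires, +6 burnt)
Step 7: cell (3,4)='.' (+2 fires, +5 burnt)
Step 8: cell (3,4)='.' (+0 fires, +2 burnt)
  fire out at step 8

5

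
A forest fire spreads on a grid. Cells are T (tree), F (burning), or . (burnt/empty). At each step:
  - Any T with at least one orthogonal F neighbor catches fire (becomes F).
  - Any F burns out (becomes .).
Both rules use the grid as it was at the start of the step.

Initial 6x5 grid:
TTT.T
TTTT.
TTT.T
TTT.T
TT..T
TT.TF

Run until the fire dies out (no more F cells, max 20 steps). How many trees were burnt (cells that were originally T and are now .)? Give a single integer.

Step 1: +2 fires, +1 burnt (F count now 2)
Step 2: +1 fires, +2 burnt (F count now 1)
Step 3: +1 fires, +1 burnt (F count now 1)
Step 4: +0 fires, +1 burnt (F count now 0)
Fire out after step 4
Initially T: 22, now '.': 12
Total burnt (originally-T cells now '.'): 4

Answer: 4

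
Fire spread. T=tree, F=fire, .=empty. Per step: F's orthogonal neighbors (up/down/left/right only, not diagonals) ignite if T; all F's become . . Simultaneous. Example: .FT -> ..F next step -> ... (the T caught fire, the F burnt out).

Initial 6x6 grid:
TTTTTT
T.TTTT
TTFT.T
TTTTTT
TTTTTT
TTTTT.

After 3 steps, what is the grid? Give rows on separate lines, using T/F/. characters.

Step 1: 4 trees catch fire, 1 burn out
  TTTTTT
  T.FTTT
  TF.F.T
  TTFTTT
  TTTTTT
  TTTTT.
Step 2: 6 trees catch fire, 4 burn out
  TTFTTT
  T..FTT
  F....T
  TF.FTT
  TTFTTT
  TTTTT.
Step 3: 9 trees catch fire, 6 burn out
  TF.FTT
  F...FT
  .....T
  F...FT
  TF.FTT
  TTFTT.

TF.FTT
F...FT
.....T
F...FT
TF.FTT
TTFTT.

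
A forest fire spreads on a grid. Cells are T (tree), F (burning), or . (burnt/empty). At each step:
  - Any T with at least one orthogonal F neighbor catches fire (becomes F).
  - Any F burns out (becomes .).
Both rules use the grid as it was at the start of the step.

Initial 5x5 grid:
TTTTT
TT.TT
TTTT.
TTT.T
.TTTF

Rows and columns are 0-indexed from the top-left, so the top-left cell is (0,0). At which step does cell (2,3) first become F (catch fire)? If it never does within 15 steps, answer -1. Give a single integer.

Step 1: cell (2,3)='T' (+2 fires, +1 burnt)
Step 2: cell (2,3)='T' (+1 fires, +2 burnt)
Step 3: cell (2,3)='T' (+2 fires, +1 burnt)
Step 4: cell (2,3)='T' (+2 fires, +2 burnt)
Step 5: cell (2,3)='F' (+3 fires, +2 burnt)
  -> target ignites at step 5
Step 6: cell (2,3)='.' (+3 fires, +3 burnt)
Step 7: cell (2,3)='.' (+4 fires, +3 burnt)
Step 8: cell (2,3)='.' (+3 fires, +4 burnt)
Step 9: cell (2,3)='.' (+0 fires, +3 burnt)
  fire out at step 9

5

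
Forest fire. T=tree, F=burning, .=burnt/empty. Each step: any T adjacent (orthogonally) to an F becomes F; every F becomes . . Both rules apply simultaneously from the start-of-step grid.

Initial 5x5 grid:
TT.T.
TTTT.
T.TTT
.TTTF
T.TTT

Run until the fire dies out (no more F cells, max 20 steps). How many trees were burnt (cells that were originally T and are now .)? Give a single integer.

Step 1: +3 fires, +1 burnt (F count now 3)
Step 2: +3 fires, +3 burnt (F count now 3)
Step 3: +4 fires, +3 burnt (F count now 4)
Step 4: +2 fires, +4 burnt (F count now 2)
Step 5: +1 fires, +2 burnt (F count now 1)
Step 6: +2 fires, +1 burnt (F count now 2)
Step 7: +2 fires, +2 burnt (F count now 2)
Step 8: +0 fires, +2 burnt (F count now 0)
Fire out after step 8
Initially T: 18, now '.': 24
Total burnt (originally-T cells now '.'): 17

Answer: 17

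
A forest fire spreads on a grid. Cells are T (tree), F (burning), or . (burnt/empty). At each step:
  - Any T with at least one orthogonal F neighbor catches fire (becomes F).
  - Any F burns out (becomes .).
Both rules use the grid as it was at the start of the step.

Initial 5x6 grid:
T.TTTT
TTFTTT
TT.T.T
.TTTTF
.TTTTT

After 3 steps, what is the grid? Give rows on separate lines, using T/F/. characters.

Step 1: 6 trees catch fire, 2 burn out
  T.FTTT
  TF.FTT
  TT.T.F
  .TTTF.
  .TTTTF
Step 2: 8 trees catch fire, 6 burn out
  T..FTT
  F...FF
  TF.F..
  .TTF..
  .TTTF.
Step 3: 7 trees catch fire, 8 burn out
  F...FF
  ......
  F.....
  .FF...
  .TTF..

F...FF
......
F.....
.FF...
.TTF..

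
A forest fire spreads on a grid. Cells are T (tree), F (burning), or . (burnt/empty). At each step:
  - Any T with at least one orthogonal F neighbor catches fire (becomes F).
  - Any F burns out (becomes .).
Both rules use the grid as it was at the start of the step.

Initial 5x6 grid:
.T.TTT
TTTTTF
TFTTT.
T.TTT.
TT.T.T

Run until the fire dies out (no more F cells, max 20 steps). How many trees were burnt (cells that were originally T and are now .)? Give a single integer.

Step 1: +5 fires, +2 burnt (F count now 5)
Step 2: +9 fires, +5 burnt (F count now 9)
Step 3: +4 fires, +9 burnt (F count now 4)
Step 4: +2 fires, +4 burnt (F count now 2)
Step 5: +0 fires, +2 burnt (F count now 0)
Fire out after step 5
Initially T: 21, now '.': 29
Total burnt (originally-T cells now '.'): 20

Answer: 20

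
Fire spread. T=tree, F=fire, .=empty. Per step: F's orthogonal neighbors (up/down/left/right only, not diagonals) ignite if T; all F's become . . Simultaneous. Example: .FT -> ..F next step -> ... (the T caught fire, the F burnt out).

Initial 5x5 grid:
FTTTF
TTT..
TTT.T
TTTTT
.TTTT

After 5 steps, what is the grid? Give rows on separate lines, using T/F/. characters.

Step 1: 3 trees catch fire, 2 burn out
  .FTF.
  FTT..
  TTT.T
  TTTTT
  .TTTT
Step 2: 3 trees catch fire, 3 burn out
  ..F..
  .FT..
  FTT.T
  TTTTT
  .TTTT
Step 3: 3 trees catch fire, 3 burn out
  .....
  ..F..
  .FT.T
  FTTTT
  .TTTT
Step 4: 2 trees catch fire, 3 burn out
  .....
  .....
  ..F.T
  .FTTT
  .TTTT
Step 5: 2 trees catch fire, 2 burn out
  .....
  .....
  ....T
  ..FTT
  .FTTT

.....
.....
....T
..FTT
.FTTT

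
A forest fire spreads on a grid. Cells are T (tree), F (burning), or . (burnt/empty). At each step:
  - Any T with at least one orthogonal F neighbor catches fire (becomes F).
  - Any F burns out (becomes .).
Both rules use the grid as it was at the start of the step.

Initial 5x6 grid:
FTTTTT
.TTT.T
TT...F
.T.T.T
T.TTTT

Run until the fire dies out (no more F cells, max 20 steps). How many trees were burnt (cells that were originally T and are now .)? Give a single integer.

Step 1: +3 fires, +2 burnt (F count now 3)
Step 2: +4 fires, +3 burnt (F count now 4)
Step 3: +5 fires, +4 burnt (F count now 5)
Step 4: +4 fires, +5 burnt (F count now 4)
Step 5: +2 fires, +4 burnt (F count now 2)
Step 6: +0 fires, +2 burnt (F count now 0)
Fire out after step 6
Initially T: 19, now '.': 29
Total burnt (originally-T cells now '.'): 18

Answer: 18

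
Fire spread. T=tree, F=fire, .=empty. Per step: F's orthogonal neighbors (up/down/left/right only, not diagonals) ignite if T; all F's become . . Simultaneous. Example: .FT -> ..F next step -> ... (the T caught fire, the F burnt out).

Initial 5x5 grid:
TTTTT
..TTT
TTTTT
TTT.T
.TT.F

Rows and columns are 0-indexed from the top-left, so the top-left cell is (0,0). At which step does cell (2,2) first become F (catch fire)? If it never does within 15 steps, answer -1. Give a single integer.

Step 1: cell (2,2)='T' (+1 fires, +1 burnt)
Step 2: cell (2,2)='T' (+1 fires, +1 burnt)
Step 3: cell (2,2)='T' (+2 fires, +1 burnt)
Step 4: cell (2,2)='F' (+3 fires, +2 burnt)
  -> target ignites at step 4
Step 5: cell (2,2)='.' (+4 fires, +3 burnt)
Step 6: cell (2,2)='.' (+4 fires, +4 burnt)
Step 7: cell (2,2)='.' (+3 fires, +4 burnt)
Step 8: cell (2,2)='.' (+1 fires, +3 burnt)
Step 9: cell (2,2)='.' (+0 fires, +1 burnt)
  fire out at step 9

4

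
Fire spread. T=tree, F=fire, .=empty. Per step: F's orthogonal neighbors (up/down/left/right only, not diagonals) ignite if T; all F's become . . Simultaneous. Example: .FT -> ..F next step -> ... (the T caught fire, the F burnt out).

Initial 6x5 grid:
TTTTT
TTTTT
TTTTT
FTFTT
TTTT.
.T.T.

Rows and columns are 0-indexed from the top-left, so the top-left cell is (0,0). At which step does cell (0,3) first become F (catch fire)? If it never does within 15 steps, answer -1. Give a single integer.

Step 1: cell (0,3)='T' (+6 fires, +2 burnt)
Step 2: cell (0,3)='T' (+7 fires, +6 burnt)
Step 3: cell (0,3)='T' (+7 fires, +7 burnt)
Step 4: cell (0,3)='F' (+3 fires, +7 burnt)
  -> target ignites at step 4
Step 5: cell (0,3)='.' (+1 fires, +3 burnt)
Step 6: cell (0,3)='.' (+0 fires, +1 burnt)
  fire out at step 6

4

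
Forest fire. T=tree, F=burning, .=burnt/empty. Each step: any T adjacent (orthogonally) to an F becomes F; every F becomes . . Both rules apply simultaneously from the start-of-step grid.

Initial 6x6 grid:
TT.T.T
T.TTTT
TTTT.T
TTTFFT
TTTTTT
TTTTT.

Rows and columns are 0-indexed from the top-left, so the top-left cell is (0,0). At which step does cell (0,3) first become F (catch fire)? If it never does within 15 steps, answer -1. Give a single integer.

Step 1: cell (0,3)='T' (+5 fires, +2 burnt)
Step 2: cell (0,3)='T' (+8 fires, +5 burnt)
Step 3: cell (0,3)='F' (+8 fires, +8 burnt)
  -> target ignites at step 3
Step 4: cell (0,3)='.' (+4 fires, +8 burnt)
Step 5: cell (0,3)='.' (+2 fires, +4 burnt)
Step 6: cell (0,3)='.' (+1 fires, +2 burnt)
Step 7: cell (0,3)='.' (+1 fires, +1 burnt)
Step 8: cell (0,3)='.' (+0 fires, +1 burnt)
  fire out at step 8

3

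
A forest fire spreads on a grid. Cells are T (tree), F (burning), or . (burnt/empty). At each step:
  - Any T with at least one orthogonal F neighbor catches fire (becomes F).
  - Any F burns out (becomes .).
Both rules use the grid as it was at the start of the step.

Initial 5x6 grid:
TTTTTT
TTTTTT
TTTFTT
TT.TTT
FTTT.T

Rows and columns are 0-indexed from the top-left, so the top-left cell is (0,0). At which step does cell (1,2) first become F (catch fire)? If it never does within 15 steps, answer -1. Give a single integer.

Step 1: cell (1,2)='T' (+6 fires, +2 burnt)
Step 2: cell (1,2)='F' (+10 fires, +6 burnt)
  -> target ignites at step 2
Step 3: cell (1,2)='.' (+6 fires, +10 burnt)
Step 4: cell (1,2)='.' (+4 fires, +6 burnt)
Step 5: cell (1,2)='.' (+0 fires, +4 burnt)
  fire out at step 5

2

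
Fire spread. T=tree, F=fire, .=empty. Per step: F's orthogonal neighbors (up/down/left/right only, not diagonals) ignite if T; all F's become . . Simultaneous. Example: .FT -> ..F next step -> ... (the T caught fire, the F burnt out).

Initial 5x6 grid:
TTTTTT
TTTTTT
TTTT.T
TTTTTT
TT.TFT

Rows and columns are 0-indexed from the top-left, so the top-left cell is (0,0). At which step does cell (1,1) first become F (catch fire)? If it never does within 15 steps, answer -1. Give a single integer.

Step 1: cell (1,1)='T' (+3 fires, +1 burnt)
Step 2: cell (1,1)='T' (+2 fires, +3 burnt)
Step 3: cell (1,1)='T' (+3 fires, +2 burnt)
Step 4: cell (1,1)='T' (+4 fires, +3 burnt)
Step 5: cell (1,1)='T' (+7 fires, +4 burnt)
Step 6: cell (1,1)='F' (+5 fires, +7 burnt)
  -> target ignites at step 6
Step 7: cell (1,1)='.' (+2 fires, +5 burnt)
Step 8: cell (1,1)='.' (+1 fires, +2 burnt)
Step 9: cell (1,1)='.' (+0 fires, +1 burnt)
  fire out at step 9

6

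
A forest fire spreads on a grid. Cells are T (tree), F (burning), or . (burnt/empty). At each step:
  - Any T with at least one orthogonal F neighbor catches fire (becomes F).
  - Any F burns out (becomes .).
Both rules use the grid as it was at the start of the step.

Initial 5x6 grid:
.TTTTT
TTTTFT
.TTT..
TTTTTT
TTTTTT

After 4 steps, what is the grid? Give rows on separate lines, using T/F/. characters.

Step 1: 3 trees catch fire, 1 burn out
  .TTTFT
  TTTF.F
  .TTT..
  TTTTTT
  TTTTTT
Step 2: 4 trees catch fire, 3 burn out
  .TTF.F
  TTF...
  .TTF..
  TTTTTT
  TTTTTT
Step 3: 4 trees catch fire, 4 burn out
  .TF...
  TF....
  .TF...
  TTTFTT
  TTTTTT
Step 4: 6 trees catch fire, 4 burn out
  .F....
  F.....
  .F....
  TTF.FT
  TTTFTT

.F....
F.....
.F....
TTF.FT
TTTFTT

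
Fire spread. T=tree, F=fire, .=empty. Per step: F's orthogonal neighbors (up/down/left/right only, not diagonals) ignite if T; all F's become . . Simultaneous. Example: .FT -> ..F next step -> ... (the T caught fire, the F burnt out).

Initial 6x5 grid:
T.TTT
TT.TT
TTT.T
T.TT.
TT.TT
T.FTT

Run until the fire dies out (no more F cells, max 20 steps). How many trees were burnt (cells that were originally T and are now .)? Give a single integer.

Answer: 16

Derivation:
Step 1: +1 fires, +1 burnt (F count now 1)
Step 2: +2 fires, +1 burnt (F count now 2)
Step 3: +2 fires, +2 burnt (F count now 2)
Step 4: +1 fires, +2 burnt (F count now 1)
Step 5: +1 fires, +1 burnt (F count now 1)
Step 6: +1 fires, +1 burnt (F count now 1)
Step 7: +2 fires, +1 burnt (F count now 2)
Step 8: +2 fires, +2 burnt (F count now 2)
Step 9: +2 fires, +2 burnt (F count now 2)
Step 10: +2 fires, +2 burnt (F count now 2)
Step 11: +0 fires, +2 burnt (F count now 0)
Fire out after step 11
Initially T: 22, now '.': 24
Total burnt (originally-T cells now '.'): 16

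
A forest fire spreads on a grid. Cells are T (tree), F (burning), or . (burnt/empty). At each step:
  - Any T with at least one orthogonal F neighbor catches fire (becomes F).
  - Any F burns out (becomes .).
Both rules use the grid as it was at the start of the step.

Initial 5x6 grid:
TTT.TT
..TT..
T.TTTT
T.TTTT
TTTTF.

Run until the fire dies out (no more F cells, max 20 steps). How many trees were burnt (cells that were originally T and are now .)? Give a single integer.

Answer: 19

Derivation:
Step 1: +2 fires, +1 burnt (F count now 2)
Step 2: +4 fires, +2 burnt (F count now 4)
Step 3: +4 fires, +4 burnt (F count now 4)
Step 4: +3 fires, +4 burnt (F count now 3)
Step 5: +2 fires, +3 burnt (F count now 2)
Step 6: +2 fires, +2 burnt (F count now 2)
Step 7: +1 fires, +2 burnt (F count now 1)
Step 8: +1 fires, +1 burnt (F count now 1)
Step 9: +0 fires, +1 burnt (F count now 0)
Fire out after step 9
Initially T: 21, now '.': 28
Total burnt (originally-T cells now '.'): 19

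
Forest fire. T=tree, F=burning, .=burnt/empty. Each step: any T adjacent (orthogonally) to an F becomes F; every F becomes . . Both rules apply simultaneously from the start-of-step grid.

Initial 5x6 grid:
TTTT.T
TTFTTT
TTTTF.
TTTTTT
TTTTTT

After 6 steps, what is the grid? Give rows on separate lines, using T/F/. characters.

Step 1: 7 trees catch fire, 2 burn out
  TTFT.T
  TF.FFT
  TTFF..
  TTTTFT
  TTTTTT
Step 2: 9 trees catch fire, 7 burn out
  TF.F.T
  F....F
  TF....
  TTFF.F
  TTTTFT
Step 3: 7 trees catch fire, 9 burn out
  F....F
  ......
  F.....
  TF....
  TTFF.F
Step 4: 2 trees catch fire, 7 burn out
  ......
  ......
  ......
  F.....
  TF....
Step 5: 1 trees catch fire, 2 burn out
  ......
  ......
  ......
  ......
  F.....
Step 6: 0 trees catch fire, 1 burn out
  ......
  ......
  ......
  ......
  ......

......
......
......
......
......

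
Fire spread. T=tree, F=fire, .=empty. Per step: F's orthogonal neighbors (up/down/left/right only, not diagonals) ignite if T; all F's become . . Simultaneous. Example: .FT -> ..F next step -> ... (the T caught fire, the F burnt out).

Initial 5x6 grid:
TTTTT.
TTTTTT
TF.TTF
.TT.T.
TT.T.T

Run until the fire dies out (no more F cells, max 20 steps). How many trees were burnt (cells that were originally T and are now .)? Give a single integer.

Answer: 19

Derivation:
Step 1: +5 fires, +2 burnt (F count now 5)
Step 2: +8 fires, +5 burnt (F count now 8)
Step 3: +5 fires, +8 burnt (F count now 5)
Step 4: +1 fires, +5 burnt (F count now 1)
Step 5: +0 fires, +1 burnt (F count now 0)
Fire out after step 5
Initially T: 21, now '.': 28
Total burnt (originally-T cells now '.'): 19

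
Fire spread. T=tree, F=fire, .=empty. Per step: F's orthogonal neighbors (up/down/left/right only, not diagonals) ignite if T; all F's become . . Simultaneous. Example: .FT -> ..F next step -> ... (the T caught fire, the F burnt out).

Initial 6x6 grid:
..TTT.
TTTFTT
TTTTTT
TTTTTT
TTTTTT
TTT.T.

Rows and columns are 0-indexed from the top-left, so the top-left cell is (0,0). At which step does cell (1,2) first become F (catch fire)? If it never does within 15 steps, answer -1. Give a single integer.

Step 1: cell (1,2)='F' (+4 fires, +1 burnt)
  -> target ignites at step 1
Step 2: cell (1,2)='.' (+7 fires, +4 burnt)
Step 3: cell (1,2)='.' (+6 fires, +7 burnt)
Step 4: cell (1,2)='.' (+5 fires, +6 burnt)
Step 5: cell (1,2)='.' (+5 fires, +5 burnt)
Step 6: cell (1,2)='.' (+2 fires, +5 burnt)
Step 7: cell (1,2)='.' (+1 fires, +2 burnt)
Step 8: cell (1,2)='.' (+0 fires, +1 burnt)
  fire out at step 8

1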